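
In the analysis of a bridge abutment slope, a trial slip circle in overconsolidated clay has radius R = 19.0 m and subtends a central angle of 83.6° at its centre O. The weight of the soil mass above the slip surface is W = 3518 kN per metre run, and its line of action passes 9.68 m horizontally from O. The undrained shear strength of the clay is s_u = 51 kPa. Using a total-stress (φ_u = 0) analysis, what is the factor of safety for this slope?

FS = 0.79

Taking moments about the centre O, the resisting moment is provided by the undrained shear strength acting along the arc:
Arc length L_a = R·θ = 19.0·(83.6°·π/180) = 19.0·1.4591 = 27.72 m
M_R = s_u·L_a·R = 51·27.72·19.0 = 26863.4 kN·m/m
M_D = W·d = 3518·9.68 = 34054.2 kN·m/m
FS = M_R / M_D = 26863.4 / 34054.2 = 0.789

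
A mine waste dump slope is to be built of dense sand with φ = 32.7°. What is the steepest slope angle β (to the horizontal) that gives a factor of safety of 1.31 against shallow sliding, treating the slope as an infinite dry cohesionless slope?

For an infinite dry cohesionless slope FS = tanφ/tanβ, so tanβ = tanφ / FS.
tanβ = tan32.7° / 1.31 = 0.6420 / 1.31 = 0.4901
β = arctan(0.4901) = 26.11°

β = 26.1°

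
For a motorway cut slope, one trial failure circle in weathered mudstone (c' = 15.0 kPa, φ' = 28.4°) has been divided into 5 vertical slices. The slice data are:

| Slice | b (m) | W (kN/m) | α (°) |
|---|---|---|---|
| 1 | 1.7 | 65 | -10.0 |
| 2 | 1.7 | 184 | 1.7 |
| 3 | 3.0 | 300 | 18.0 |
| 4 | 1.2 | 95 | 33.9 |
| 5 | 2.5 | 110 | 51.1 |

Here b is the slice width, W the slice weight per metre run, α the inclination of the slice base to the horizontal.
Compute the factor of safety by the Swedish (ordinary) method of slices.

Ordinary method of slices: FS = Σ[c'·Δl_i + (W_i cosα_i)·tanφ'] / Σ W_i sinα_i, with Δl_i = b_i / cosα_i.
Slice 1: Δl = 1.7/cos(-10.0°) = 1.726 m; N'_1 = 65·cos(-10.0°) = 64.0; c'Δl = 25.89; W sinα = -11.3
Slice 2: Δl = 1.7/cos1.7° = 1.701 m; N'_2 = 184·cos1.7° = 183.9; c'Δl = 25.51; W sinα = 5.5
Slice 3: Δl = 3.0/cos18.0° = 3.154 m; N'_3 = 300·cos18.0° = 285.3; c'Δl = 47.32; W sinα = 92.7
Slice 4: Δl = 1.2/cos33.9° = 1.446 m; N'_4 = 95·cos33.9° = 78.9; c'Δl = 21.69; W sinα = 53.0
Slice 5: Δl = 2.5/cos51.1° = 3.981 m; N'_5 = 110·cos51.1° = 69.1; c'Δl = 59.72; W sinα = 85.6
Σc'Δl = 180.1 kN/m; ΣN' = 681.2 kN/m; ΣW sinα = 225.5 kN/m
Resisting = 180.1 + 681.2·tan28.4° = 180.1 + 368.3 = 548.4 kN/m
FS = 548.4 / 225.5 = 2.432

FS = 2.43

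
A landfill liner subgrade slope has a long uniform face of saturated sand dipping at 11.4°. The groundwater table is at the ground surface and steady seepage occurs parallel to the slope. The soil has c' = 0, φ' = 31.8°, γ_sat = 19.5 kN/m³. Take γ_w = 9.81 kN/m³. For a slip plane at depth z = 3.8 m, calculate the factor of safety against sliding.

With seepage parallel to the slope and the water table at the surface, the effective normal stress on the slip plane uses the buoyant unit weight γ' = γ_sat − γ_w while the driving shear stress uses γ_sat:
FS = [c' + γ' z cos²β tanφ'] / [γ_sat z sinβ cosβ]
(For c' = 0 this reduces to FS = (γ'/γ_sat)·tanφ'/tanβ.)
γ' = 19.5 − 9.81 = 9.69 kN/m³
Numerator = 0.0 + 9.69·3.8·cos²11.4°·tan31.8° = 0.0 + 9.69·3.8·0.9609·0.6200 = 21.939 kPa
Denominator = 19.5·3.8·sin11.4°·cos11.4° = 19.5·3.8·0.1977·0.9803 = 14.357 kPa
FS = 21.939 / 14.357 = 1.528

FS = 1.53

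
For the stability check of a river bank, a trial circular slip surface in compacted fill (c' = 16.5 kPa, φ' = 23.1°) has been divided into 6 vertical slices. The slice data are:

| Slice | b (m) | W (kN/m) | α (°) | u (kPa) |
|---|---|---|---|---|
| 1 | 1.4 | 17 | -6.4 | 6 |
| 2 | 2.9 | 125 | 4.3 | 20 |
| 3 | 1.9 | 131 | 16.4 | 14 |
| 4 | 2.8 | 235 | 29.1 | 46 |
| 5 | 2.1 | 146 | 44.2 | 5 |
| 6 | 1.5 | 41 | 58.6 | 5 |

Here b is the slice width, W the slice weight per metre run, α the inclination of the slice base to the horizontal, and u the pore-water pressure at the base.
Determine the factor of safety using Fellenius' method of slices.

Ordinary method of slices: FS = Σ[c'·Δl_i + (W_i cosα_i − u_i·Δl_i)·tanφ'] / Σ W_i sinα_i, with Δl_i = b_i / cosα_i.
Slice 1: Δl = 1.4/cos(-6.4°) = 1.409 m; N'_1 = 17·cos(-6.4°) − 6·1.409 = 8.4; c'Δl = 23.24; W sinα = -1.9
Slice 2: Δl = 2.9/cos4.3° = 2.908 m; N'_2 = 125·cos4.3° − 20·2.908 = 66.5; c'Δl = 47.99; W sinα = 9.4
Slice 3: Δl = 1.9/cos16.4° = 1.981 m; N'_3 = 131·cos16.4° − 14·1.981 = 97.9; c'Δl = 32.68; W sinα = 37.0
Slice 4: Δl = 2.8/cos29.1° = 3.204 m; N'_4 = 235·cos29.1° − 46·3.204 = 57.9; c'Δl = 52.87; W sinα = 114.3
Slice 5: Δl = 2.1/cos44.2° = 2.929 m; N'_5 = 146·cos44.2° − 5·2.929 = 90.0; c'Δl = 48.33; W sinα = 101.8
Slice 6: Δl = 1.5/cos58.6° = 2.879 m; N'_6 = 41·cos58.6° − 5·2.879 = 7.0; c'Δl = 47.50; W sinα = 35.0
Σc'Δl = 252.6 kN/m; ΣN' = 327.8 kN/m; ΣW sinα = 295.5 kN/m
Resisting = 252.6 + 327.8·tan23.1° = 252.6 + 139.8 = 392.4 kN/m
FS = 392.4 / 295.5 = 1.328

FS = 1.33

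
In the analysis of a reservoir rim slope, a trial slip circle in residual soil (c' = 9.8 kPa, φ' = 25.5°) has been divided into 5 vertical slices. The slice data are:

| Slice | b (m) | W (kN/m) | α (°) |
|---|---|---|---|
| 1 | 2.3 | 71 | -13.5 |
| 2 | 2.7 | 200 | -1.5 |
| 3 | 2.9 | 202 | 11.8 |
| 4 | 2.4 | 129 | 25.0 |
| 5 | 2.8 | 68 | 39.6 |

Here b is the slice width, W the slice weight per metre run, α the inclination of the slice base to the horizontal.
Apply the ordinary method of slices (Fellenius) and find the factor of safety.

FS = 3.78

Ordinary method of slices: FS = Σ[c'·Δl_i + (W_i cosα_i)·tanφ'] / Σ W_i sinα_i, with Δl_i = b_i / cosα_i.
Slice 1: Δl = 2.3/cos(-13.5°) = 2.365 m; N'_1 = 71·cos(-13.5°) = 69.0; c'Δl = 23.18; W sinα = -16.6
Slice 2: Δl = 2.7/cos(-1.5°) = 2.701 m; N'_2 = 200·cos(-1.5°) = 199.9; c'Δl = 26.47; W sinα = -5.2
Slice 3: Δl = 2.9/cos11.8° = 2.963 m; N'_3 = 202·cos11.8° = 197.7; c'Δl = 29.03; W sinα = 41.3
Slice 4: Δl = 2.4/cos25.0° = 2.648 m; N'_4 = 129·cos25.0° = 116.9; c'Δl = 25.95; W sinα = 54.5
Slice 5: Δl = 2.8/cos39.6° = 3.634 m; N'_5 = 68·cos39.6° = 52.4; c'Δl = 35.61; W sinα = 43.3
Σc'Δl = 140.2 kN/m; ΣN' = 636.0 kN/m; ΣW sinα = 117.4 kN/m
Resisting = 140.2 + 636.0·tan25.5° = 140.2 + 303.4 = 443.6 kN/m
FS = 443.6 / 117.4 = 3.780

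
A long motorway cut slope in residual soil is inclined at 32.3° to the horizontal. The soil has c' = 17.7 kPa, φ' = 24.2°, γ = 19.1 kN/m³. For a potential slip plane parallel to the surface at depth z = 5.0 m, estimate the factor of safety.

For an infinite slope with a slip plane parallel to the surface (no pore pressure): FS = [c' + γz cos²β tanφ'] / [γz sinβ cosβ].
γz = 19.1·5.0 = 95.50 kN/m²
Numerator = 17.7 + 95.50·cos²32.3°·tan24.2° = 17.7 + 95.50·0.7145·0.4494 = 48.365 kPa
Denominator = 95.50·sin32.3°·cos32.3° = 95.50·0.5344·0.8453 = 43.134 kPa
FS = 48.365 / 43.134 = 1.121

FS = 1.12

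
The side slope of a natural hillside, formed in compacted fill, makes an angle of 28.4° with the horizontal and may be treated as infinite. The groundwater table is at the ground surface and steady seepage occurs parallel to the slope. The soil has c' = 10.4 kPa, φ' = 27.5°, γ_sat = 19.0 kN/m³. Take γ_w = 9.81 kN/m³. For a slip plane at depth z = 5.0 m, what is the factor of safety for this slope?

FS = 0.73

With seepage parallel to the slope and the water table at the surface, the effective normal stress on the slip plane uses the buoyant unit weight γ' = γ_sat − γ_w while the driving shear stress uses γ_sat:
FS = [c' + γ' z cos²β tanφ'] / [γ_sat z sinβ cosβ]
γ' = 19.0 − 9.81 = 9.19 kN/m³
Numerator = 10.4 + 9.19·5.0·cos²28.4°·tan27.5° = 10.4 + 9.19·5.0·0.7738·0.5206 = 28.909 kPa
Denominator = 19.0·5.0·sin28.4°·cos28.4° = 19.0·5.0·0.4756·0.8796 = 39.746 kPa
FS = 28.909 / 39.746 = 0.727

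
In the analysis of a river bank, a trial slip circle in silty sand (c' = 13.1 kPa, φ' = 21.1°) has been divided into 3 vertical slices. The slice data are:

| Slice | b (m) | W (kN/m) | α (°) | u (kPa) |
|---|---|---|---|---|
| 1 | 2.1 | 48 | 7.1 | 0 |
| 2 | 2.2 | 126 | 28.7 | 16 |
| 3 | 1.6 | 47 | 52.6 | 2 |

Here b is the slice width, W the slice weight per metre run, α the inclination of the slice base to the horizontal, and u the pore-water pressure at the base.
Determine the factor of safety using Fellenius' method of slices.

Ordinary method of slices: FS = Σ[c'·Δl_i + (W_i cosα_i − u_i·Δl_i)·tanφ'] / Σ W_i sinα_i, with Δl_i = b_i / cosα_i.
Slice 1: Δl = 2.1/cos7.1° = 2.116 m; N'_1 = 48·cos7.1° − 0·2.116 = 47.6; c'Δl = 27.72; W sinα = 5.9
Slice 2: Δl = 2.2/cos28.7° = 2.508 m; N'_2 = 126·cos28.7° − 16·2.508 = 70.4; c'Δl = 32.86; W sinα = 60.5
Slice 3: Δl = 1.6/cos52.6° = 2.634 m; N'_3 = 47·cos52.6° − 2·2.634 = 23.3; c'Δl = 34.51; W sinα = 37.3
Σc'Δl = 95.1 kN/m; ΣN' = 141.3 kN/m; ΣW sinα = 103.8 kN/m
Resisting = 95.1 + 141.3·tan21.1° = 95.1 + 54.5 = 149.6 kN/m
FS = 149.6 / 103.8 = 1.442

FS = 1.44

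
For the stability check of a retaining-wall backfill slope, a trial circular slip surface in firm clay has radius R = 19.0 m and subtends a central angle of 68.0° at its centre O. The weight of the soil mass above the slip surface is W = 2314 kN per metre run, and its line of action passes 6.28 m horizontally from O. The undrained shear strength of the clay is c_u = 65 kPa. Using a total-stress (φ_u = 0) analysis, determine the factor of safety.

Taking moments about the centre O, the resisting moment is provided by the undrained shear strength acting along the arc:
Arc length L_a = R·θ = 19.0·(68.0°·π/180) = 19.0·1.1868 = 22.55 m
M_R = c_u·L_a·R = 65·22.55·19.0 = 27848.8 kN·m/m
M_D = W·d = 2314·6.28 = 14531.9 kN·m/m
FS = M_R / M_D = 27848.8 / 14531.9 = 1.916

FS = 1.92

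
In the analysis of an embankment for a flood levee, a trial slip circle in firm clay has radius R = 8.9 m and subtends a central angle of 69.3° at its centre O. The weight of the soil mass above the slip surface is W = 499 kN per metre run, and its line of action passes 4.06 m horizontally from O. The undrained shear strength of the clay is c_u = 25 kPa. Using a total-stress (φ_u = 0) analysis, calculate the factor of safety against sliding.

Taking moments about the centre O, the resisting moment is provided by the undrained shear strength acting along the arc:
Arc length L_a = R·θ = 8.9·(69.3°·π/180) = 8.9·1.2095 = 10.76 m
M_R = c_u·L_a·R = 25·10.76·8.9 = 2395.1 kN·m/m
M_D = W·d = 499·4.06 = 2025.9 kN·m/m
FS = M_R / M_D = 2395.1 / 2025.9 = 1.182

FS = 1.18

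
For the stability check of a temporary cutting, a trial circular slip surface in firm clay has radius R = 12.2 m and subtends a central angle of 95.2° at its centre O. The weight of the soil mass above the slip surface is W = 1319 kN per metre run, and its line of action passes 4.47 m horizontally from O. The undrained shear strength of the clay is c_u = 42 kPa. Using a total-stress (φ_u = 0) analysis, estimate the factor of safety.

Taking moments about the centre O, the resisting moment is provided by the undrained shear strength acting along the arc:
Arc length L_a = R·θ = 12.2·(95.2°·π/180) = 12.2·1.6616 = 20.27 m
M_R = c_u·L_a·R = 42·20.27·12.2 = 10386.8 kN·m/m
M_D = W·d = 1319·4.47 = 5895.9 kN·m/m
FS = M_R / M_D = 10386.8 / 5895.9 = 1.762

FS = 1.76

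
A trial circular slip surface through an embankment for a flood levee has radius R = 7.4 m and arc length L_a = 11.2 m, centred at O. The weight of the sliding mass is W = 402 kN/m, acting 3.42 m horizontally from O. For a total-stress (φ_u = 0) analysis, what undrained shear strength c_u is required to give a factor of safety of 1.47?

c_u = 24.4 kPa

FS = c_u·L_a·R / (W·d), so c_u = FS·W·d / (L_a·R).
c_u = 1.47·402·3.42 / (11.20·7.4) = 2021.0 / 82.88 = 24.38 kPa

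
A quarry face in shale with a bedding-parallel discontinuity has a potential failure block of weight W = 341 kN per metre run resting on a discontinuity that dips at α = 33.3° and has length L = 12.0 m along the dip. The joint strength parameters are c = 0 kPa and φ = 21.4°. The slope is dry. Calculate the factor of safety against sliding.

FS = 0.60

Resolving the block weight along and normal to the plane and applying the Mohr–Coulomb strength on the joint:
N' = W cosα = 341·cos33.3° = 285.0 kN/m
Driving force T = W sinα = 341·sin33.3° = 187.2 kN/m
Resisting force R = c·L + N'·tanφ = 0·12.0 + 285.0·tan21.4° = 0.0 + 111.7 = 111.7 kN/m
FS = R / T = 111.7 / 187.2 = 0.597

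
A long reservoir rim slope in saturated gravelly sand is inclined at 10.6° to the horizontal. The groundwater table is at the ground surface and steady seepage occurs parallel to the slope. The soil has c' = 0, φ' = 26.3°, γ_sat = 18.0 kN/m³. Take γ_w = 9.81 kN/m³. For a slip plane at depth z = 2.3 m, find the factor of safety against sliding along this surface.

FS = 1.20

With seepage parallel to the slope and the water table at the surface, the effective normal stress on the slip plane uses the buoyant unit weight γ' = γ_sat − γ_w while the driving shear stress uses γ_sat:
FS = [c' + γ' z cos²β tanφ'] / [γ_sat z sinβ cosβ]
(For c' = 0 this reduces to FS = (γ'/γ_sat)·tanφ'/tanβ.)
γ' = 18.0 − 9.81 = 8.19 kN/m³
Numerator = 0.0 + 8.19·2.3·cos²10.6°·tan26.3° = 0.0 + 8.19·2.3·0.9662·0.4942 = 8.995 kPa
Denominator = 18.0·2.3·sin10.6°·cos10.6° = 18.0·2.3·0.1840·0.9829 = 7.486 kPa
FS = 8.995 / 7.486 = 1.202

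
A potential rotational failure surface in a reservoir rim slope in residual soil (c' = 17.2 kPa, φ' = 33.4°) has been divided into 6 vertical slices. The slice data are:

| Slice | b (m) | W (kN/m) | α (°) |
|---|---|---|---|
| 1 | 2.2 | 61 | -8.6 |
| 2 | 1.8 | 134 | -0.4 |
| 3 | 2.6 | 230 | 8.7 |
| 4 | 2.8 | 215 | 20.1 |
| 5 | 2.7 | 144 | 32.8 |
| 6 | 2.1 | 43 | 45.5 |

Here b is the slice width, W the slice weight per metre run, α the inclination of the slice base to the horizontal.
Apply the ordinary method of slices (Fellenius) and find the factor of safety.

FS = 3.78

Ordinary method of slices: FS = Σ[c'·Δl_i + (W_i cosα_i)·tanφ'] / Σ W_i sinα_i, with Δl_i = b_i / cosα_i.
Slice 1: Δl = 2.2/cos(-8.6°) = 2.225 m; N'_1 = 61·cos(-8.6°) = 60.3; c'Δl = 38.27; W sinα = -9.1
Slice 2: Δl = 1.8/cos(-0.4°) = 1.800 m; N'_2 = 134·cos(-0.4°) = 134.0; c'Δl = 30.96; W sinα = -0.9
Slice 3: Δl = 2.6/cos8.7° = 2.630 m; N'_3 = 230·cos8.7° = 227.4; c'Δl = 45.24; W sinα = 34.8
Slice 4: Δl = 2.8/cos20.1° = 2.982 m; N'_4 = 215·cos20.1° = 201.9; c'Δl = 51.28; W sinα = 73.9
Slice 5: Δl = 2.7/cos32.8° = 3.212 m; N'_5 = 144·cos32.8° = 121.0; c'Δl = 55.25; W sinα = 78.0
Slice 6: Δl = 2.1/cos45.5° = 2.996 m; N'_6 = 43·cos45.5° = 30.1; c'Δl = 51.53; W sinα = 30.7
Σc'Δl = 272.5 kN/m; ΣN' = 774.8 kN/m; ΣW sinα = 207.3 kN/m
Resisting = 272.5 + 774.8·tan33.4° = 272.5 + 510.9 = 783.4 kN/m
FS = 783.4 / 207.3 = 3.779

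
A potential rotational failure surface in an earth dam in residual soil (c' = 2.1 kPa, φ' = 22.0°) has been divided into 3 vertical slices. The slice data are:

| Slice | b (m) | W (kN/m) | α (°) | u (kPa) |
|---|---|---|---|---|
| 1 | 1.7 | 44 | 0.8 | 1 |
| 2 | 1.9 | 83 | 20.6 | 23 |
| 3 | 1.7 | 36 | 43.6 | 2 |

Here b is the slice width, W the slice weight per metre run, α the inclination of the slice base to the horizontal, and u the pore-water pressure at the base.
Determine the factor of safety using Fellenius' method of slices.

Ordinary method of slices: FS = Σ[c'·Δl_i + (W_i cosα_i − u_i·Δl_i)·tanφ'] / Σ W_i sinα_i, with Δl_i = b_i / cosα_i.
Slice 1: Δl = 1.7/cos0.8° = 1.700 m; N'_1 = 44·cos0.8° − 1·1.700 = 42.3; c'Δl = 3.57; W sinα = 0.6
Slice 2: Δl = 1.9/cos20.6° = 2.030 m; N'_2 = 83·cos20.6° − 23·2.030 = 31.0; c'Δl = 4.26; W sinα = 29.2
Slice 3: Δl = 1.7/cos43.6° = 2.348 m; N'_3 = 36·cos43.6° − 2·2.348 = 21.4; c'Δl = 4.93; W sinα = 24.8
Σc'Δl = 12.8 kN/m; ΣN' = 94.7 kN/m; ΣW sinα = 54.6 kN/m
Resisting = 12.8 + 94.7·tan22.0° = 12.8 + 38.3 = 51.0 kN/m
FS = 51.0 / 54.6 = 0.934

FS = 0.93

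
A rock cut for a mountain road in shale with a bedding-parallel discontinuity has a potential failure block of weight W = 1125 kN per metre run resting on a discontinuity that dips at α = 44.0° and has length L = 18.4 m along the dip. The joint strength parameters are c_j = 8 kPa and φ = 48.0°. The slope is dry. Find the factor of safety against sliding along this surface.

Resolving the block weight along and normal to the plane and applying the Mohr–Coulomb strength on the joint:
N' = W cosα = 1125·cos44.0° = 809.3 kN/m
Driving force T = W sinα = 1125·sin44.0° = 781.5 kN/m
Resisting force R = c_j·L + N'·tanφ = 8·18.4 + 809.3·tan48.0° = 147.2 + 898.8 = 1046.0 kN/m
FS = R / T = 1046.0 / 781.5 = 1.338

FS = 1.34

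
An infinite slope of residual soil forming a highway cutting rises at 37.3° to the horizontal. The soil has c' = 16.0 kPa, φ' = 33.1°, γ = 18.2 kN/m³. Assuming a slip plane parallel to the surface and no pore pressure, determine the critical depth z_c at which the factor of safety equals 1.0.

z_c = 12.64 m

Setting FS = 1.00 in FS = [c' + γz cos²β tanφ'] / [γz sinβ cosβ] and solving for z:
z = c' / [γ cosβ (FS·sinβ − cosβ·tanφ')]
  = 16.0 / [18.2·cos37.3°·(1.00·sin37.3° − cos37.3°·tan33.1°)]
  = 16.0 / [18.2·0.7955·(1.00·0.6060 − 0.7955·0.6519)]
  = 16.0 / 1.2657 = 12.641 m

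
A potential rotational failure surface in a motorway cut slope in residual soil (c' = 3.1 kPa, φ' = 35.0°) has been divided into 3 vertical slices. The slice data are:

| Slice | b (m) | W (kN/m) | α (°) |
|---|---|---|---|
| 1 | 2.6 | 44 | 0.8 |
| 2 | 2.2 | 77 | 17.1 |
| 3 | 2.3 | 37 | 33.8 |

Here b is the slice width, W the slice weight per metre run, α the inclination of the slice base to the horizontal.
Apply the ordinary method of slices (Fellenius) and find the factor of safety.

Ordinary method of slices: FS = Σ[c'·Δl_i + (W_i cosα_i)·tanφ'] / Σ W_i sinα_i, with Δl_i = b_i / cosα_i.
Slice 1: Δl = 2.6/cos0.8° = 2.600 m; N'_1 = 44·cos0.8° = 44.0; c'Δl = 8.06; W sinα = 0.6
Slice 2: Δl = 2.2/cos17.1° = 2.302 m; N'_2 = 77·cos17.1° = 73.6; c'Δl = 7.14; W sinα = 22.6
Slice 3: Δl = 2.3/cos33.8° = 2.768 m; N'_3 = 37·cos33.8° = 30.7; c'Δl = 8.58; W sinα = 20.6
Σc'Δl = 23.8 kN/m; ΣN' = 148.3 kN/m; ΣW sinα = 43.8 kN/m
Resisting = 23.8 + 148.3·tan35.0° = 23.8 + 103.9 = 127.6 kN/m
FS = 127.6 / 43.8 = 2.912

FS = 2.91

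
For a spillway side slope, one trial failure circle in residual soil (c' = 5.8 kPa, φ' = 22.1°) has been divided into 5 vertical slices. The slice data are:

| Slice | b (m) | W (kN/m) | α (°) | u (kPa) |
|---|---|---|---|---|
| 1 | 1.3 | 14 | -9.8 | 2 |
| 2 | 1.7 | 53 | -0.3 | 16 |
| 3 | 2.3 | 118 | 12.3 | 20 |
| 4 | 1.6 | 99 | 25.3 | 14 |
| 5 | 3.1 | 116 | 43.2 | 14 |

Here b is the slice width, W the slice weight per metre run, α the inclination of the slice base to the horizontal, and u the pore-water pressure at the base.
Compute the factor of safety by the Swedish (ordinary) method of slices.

Ordinary method of slices: FS = Σ[c'·Δl_i + (W_i cosα_i − u_i·Δl_i)·tanφ'] / Σ W_i sinα_i, with Δl_i = b_i / cosα_i.
Slice 1: Δl = 1.3/cos(-9.8°) = 1.319 m; N'_1 = 14·cos(-9.8°) − 2·1.319 = 11.2; c'Δl = 7.65; W sinα = -2.4
Slice 2: Δl = 1.7/cos(-0.3°) = 1.700 m; N'_2 = 53·cos(-0.3°) − 16·1.700 = 25.8; c'Δl = 9.86; W sinα = -0.3
Slice 3: Δl = 2.3/cos12.3° = 2.354 m; N'_3 = 118·cos12.3° − 20·2.354 = 68.2; c'Δl = 13.65; W sinα = 25.1
Slice 4: Δl = 1.6/cos25.3° = 1.770 m; N'_4 = 99·cos25.3° − 14·1.770 = 64.7; c'Δl = 10.26; W sinα = 42.3
Slice 5: Δl = 3.1/cos43.2° = 4.253 m; N'_5 = 116·cos43.2° − 14·4.253 = 25.0; c'Δl = 24.66; W sinα = 79.4
Σc'Δl = 66.1 kN/m; ΣN' = 194.9 kN/m; ΣW sinα = 144.2 kN/m
Resisting = 66.1 + 194.9·tan22.1° = 66.1 + 79.1 = 145.2 kN/m
FS = 145.2 / 144.2 = 1.007

FS = 1.01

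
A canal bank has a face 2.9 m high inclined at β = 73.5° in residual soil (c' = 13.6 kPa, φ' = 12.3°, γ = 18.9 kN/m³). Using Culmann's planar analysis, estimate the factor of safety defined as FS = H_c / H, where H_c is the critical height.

H_c = (4c'/γ) · sinβ cosφ' / [1 − cos(β − φ')]
    = (4·13.6/18.9) · sin73.5°·cos12.3° / [1 − cos61.2°]
    = 2.878 · 0.9368 / 0.5182 = 5.20 m
FS = H_c / H = 5.20 / 2.9 = 1.794

FS = 1.79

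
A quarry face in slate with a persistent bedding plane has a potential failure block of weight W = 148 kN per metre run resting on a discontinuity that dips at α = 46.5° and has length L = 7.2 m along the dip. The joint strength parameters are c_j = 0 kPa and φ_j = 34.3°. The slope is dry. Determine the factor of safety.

Resolving the block weight along and normal to the plane and applying the Mohr–Coulomb strength on the joint:
N' = W cosα = 148·cos46.5° = 101.9 kN/m
Driving force T = W sinα = 148·sin46.5° = 107.4 kN/m
Resisting force R = c_j·L + N'·tanφ_j = 0·7.2 + 101.9·tan34.3° = 0.0 + 69.5 = 69.5 kN/m
FS = R / T = 69.5 / 107.4 = 0.647

FS = 0.65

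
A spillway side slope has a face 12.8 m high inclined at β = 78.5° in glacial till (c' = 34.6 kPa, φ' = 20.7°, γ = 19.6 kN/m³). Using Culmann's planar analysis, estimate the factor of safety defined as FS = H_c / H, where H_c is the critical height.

H_c = (4c'/γ) · sinβ cosφ' / [1 − cos(β − φ')]
    = (4·34.6/19.6) · sin78.5°·cos20.7° / [1 − cos57.8°]
    = 7.061 · 0.9167 / 0.4671 = 13.86 m
FS = H_c / H = 13.86 / 12.8 = 1.083

FS = 1.08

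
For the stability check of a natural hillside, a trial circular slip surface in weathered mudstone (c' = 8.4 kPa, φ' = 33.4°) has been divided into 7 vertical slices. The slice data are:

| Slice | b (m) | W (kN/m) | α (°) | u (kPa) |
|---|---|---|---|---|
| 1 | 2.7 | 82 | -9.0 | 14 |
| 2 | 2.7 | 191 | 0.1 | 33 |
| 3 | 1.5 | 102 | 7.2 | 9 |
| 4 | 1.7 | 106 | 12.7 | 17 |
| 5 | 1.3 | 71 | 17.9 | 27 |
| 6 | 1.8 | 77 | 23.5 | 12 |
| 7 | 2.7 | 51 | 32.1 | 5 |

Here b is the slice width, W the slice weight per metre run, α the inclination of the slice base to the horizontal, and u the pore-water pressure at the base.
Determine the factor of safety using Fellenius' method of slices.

Ordinary method of slices: FS = Σ[c'·Δl_i + (W_i cosα_i − u_i·Δl_i)·tanφ'] / Σ W_i sinα_i, with Δl_i = b_i / cosα_i.
Slice 1: Δl = 2.7/cos(-9.0°) = 2.734 m; N'_1 = 82·cos(-9.0°) − 14·2.734 = 42.7; c'Δl = 22.96; W sinα = -12.8
Slice 2: Δl = 2.7/cos0.1° = 2.700 m; N'_2 = 191·cos0.1° − 33·2.700 = 101.9; c'Δl = 22.68; W sinα = 0.3
Slice 3: Δl = 1.5/cos7.2° = 1.512 m; N'_3 = 102·cos7.2° − 9·1.512 = 87.6; c'Δl = 12.70; W sinα = 12.8
Slice 4: Δl = 1.7/cos12.7° = 1.743 m; N'_4 = 106·cos12.7° − 17·1.743 = 73.8; c'Δl = 14.64; W sinα = 23.3
Slice 5: Δl = 1.3/cos17.9° = 1.366 m; N'_5 = 71·cos17.9° − 27·1.366 = 30.7; c'Δl = 11.48; W sinα = 21.8
Slice 6: Δl = 1.8/cos23.5° = 1.963 m; N'_6 = 77·cos23.5° − 12·1.963 = 47.1; c'Δl = 16.49; W sinα = 30.7
Slice 7: Δl = 2.7/cos32.1° = 3.187 m; N'_7 = 51·cos32.1° − 5·3.187 = 27.3; c'Δl = 26.77; W sinα = 27.1
Σc'Δl = 127.7 kN/m; ΣN' = 411.0 kN/m; ΣW sinα = 103.2 kN/m
Resisting = 127.7 + 411.0·tan33.4° = 127.7 + 271.0 = 398.7 kN/m
FS = 398.7 / 103.2 = 3.863

FS = 3.86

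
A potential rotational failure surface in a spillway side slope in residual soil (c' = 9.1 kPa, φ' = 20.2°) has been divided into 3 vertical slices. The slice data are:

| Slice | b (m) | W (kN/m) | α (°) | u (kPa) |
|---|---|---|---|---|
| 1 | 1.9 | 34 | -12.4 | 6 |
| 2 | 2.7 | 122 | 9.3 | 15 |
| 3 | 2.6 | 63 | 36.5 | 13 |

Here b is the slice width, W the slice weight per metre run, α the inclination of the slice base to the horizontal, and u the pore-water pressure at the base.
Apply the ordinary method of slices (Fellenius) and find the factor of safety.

Ordinary method of slices: FS = Σ[c'·Δl_i + (W_i cosα_i − u_i·Δl_i)·tanφ'] / Σ W_i sinα_i, with Δl_i = b_i / cosα_i.
Slice 1: Δl = 1.9/cos(-12.4°) = 1.945 m; N'_1 = 34·cos(-12.4°) − 6·1.945 = 21.5; c'Δl = 17.70; W sinα = -7.3
Slice 2: Δl = 2.7/cos9.3° = 2.736 m; N'_2 = 122·cos9.3° − 15·2.736 = 79.4; c'Δl = 24.90; W sinα = 19.7
Slice 3: Δl = 2.6/cos36.5° = 3.234 m; N'_3 = 63·cos36.5° − 13·3.234 = 8.6; c'Δl = 29.43; W sinα = 37.5
Σc'Δl = 72.0 kN/m; ΣN' = 109.5 kN/m; ΣW sinα = 49.9 kN/m
Resisting = 72.0 + 109.5·tan20.2° = 72.0 + 40.3 = 112.3 kN/m
FS = 112.3 / 49.9 = 2.251

FS = 2.25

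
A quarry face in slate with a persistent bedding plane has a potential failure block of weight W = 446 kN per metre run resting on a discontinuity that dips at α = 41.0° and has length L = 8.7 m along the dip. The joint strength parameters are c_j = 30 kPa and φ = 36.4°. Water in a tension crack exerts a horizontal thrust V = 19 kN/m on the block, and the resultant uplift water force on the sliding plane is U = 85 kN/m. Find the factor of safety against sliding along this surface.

FS = 1.42

Resolving the block weight along and normal to the plane and applying the Mohr–Coulomb strength on the joint:
N' = W cosα − U − V sinα = 446·cos41.0° − 85 − 19·sin41.0° = 239.1 kN/m
Driving force T = W sinα + V cosα = 446·sin41.0° + 19·cos41.0° = 306.9 kN/m
Resisting force R = c_j·L + N'·tanφ = 30·8.7 + 239.1·tan36.4° = 261.0 + 176.3 = 437.3 kN/m
FS = R / T = 437.3 / 306.9 = 1.425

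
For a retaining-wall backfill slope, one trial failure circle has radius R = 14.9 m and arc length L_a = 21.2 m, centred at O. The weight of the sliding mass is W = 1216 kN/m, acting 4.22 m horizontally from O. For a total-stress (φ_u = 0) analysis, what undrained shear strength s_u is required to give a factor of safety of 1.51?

s_u = 24.5 kPa

FS = s_u·L_a·R / (W·d), so s_u = FS·W·d / (L_a·R).
s_u = 1.51·1216·4.22 / (21.20·14.9) = 7748.6 / 315.88 = 24.53 kPa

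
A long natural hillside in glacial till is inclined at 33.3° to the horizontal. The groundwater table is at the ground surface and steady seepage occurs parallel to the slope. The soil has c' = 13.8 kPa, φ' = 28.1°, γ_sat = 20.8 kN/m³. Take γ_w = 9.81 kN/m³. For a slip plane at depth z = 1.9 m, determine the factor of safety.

With seepage parallel to the slope and the water table at the surface, the effective normal stress on the slip plane uses the buoyant unit weight γ' = γ_sat − γ_w while the driving shear stress uses γ_sat:
FS = [c' + γ' z cos²β tanφ'] / [γ_sat z sinβ cosβ]
γ' = 20.8 − 9.81 = 10.99 kN/m³
Numerator = 13.8 + 10.99·1.9·cos²33.3°·tan28.1° = 13.8 + 10.99·1.9·0.6986·0.5340 = 21.589 kPa
Denominator = 20.8·1.9·sin33.3°·cos33.3° = 20.8·1.9·0.5490·0.8358 = 18.135 kPa
FS = 21.589 / 18.135 = 1.190

FS = 1.19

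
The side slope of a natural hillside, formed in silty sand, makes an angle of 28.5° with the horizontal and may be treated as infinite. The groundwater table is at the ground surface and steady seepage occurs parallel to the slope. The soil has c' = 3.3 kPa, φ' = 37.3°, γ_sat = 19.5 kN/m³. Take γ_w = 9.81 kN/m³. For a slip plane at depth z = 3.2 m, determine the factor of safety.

With seepage parallel to the slope and the water table at the surface, the effective normal stress on the slip plane uses the buoyant unit weight γ' = γ_sat − γ_w while the driving shear stress uses γ_sat:
FS = [c' + γ' z cos²β tanφ'] / [γ_sat z sinβ cosβ]
γ' = 19.5 − 9.81 = 9.69 kN/m³
Numerator = 3.3 + 9.69·3.2·cos²28.5°·tan37.3° = 3.3 + 9.69·3.2·0.7723·0.7618 = 21.544 kPa
Denominator = 19.5·3.2·sin28.5°·cos28.5° = 19.5·3.2·0.4772·0.8788 = 26.167 kPa
FS = 21.544 / 26.167 = 0.823

FS = 0.82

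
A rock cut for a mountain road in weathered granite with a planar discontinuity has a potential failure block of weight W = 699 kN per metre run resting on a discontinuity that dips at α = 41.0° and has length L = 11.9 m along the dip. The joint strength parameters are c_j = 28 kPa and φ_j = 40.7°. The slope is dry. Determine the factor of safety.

FS = 1.72

Resolving the block weight along and normal to the plane and applying the Mohr–Coulomb strength on the joint:
N' = W cosα = 699·cos41.0° = 527.5 kN/m
Driving force T = W sinα = 699·sin41.0° = 458.6 kN/m
Resisting force R = c_j·L + N'·tanφ_j = 28·11.9 + 527.5·tan40.7° = 333.2 + 453.8 = 787.0 kN/m
FS = R / T = 787.0 / 458.6 = 1.716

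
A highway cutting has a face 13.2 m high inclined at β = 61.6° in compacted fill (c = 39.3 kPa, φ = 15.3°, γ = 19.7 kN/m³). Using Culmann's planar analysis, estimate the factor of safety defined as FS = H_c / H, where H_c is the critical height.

FS = 1.66

H_c = (4c/γ) · sinβ cosφ / [1 − cos(β − φ)]
    = (4·39.3/19.7) · sin61.6°·cos15.3° / [1 − cos46.3°]
    = 7.980 · 0.8485 / 0.3091 = 21.90 m
FS = H_c / H = 21.90 / 13.2 = 1.659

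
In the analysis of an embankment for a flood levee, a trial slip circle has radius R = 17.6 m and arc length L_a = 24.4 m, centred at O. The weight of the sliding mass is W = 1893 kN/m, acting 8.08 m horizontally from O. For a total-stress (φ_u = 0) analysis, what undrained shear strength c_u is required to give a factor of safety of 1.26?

c_u = 44.9 kPa

FS = c_u·L_a·R / (W·d), so c_u = FS·W·d / (L_a·R).
c_u = 1.26·1893·8.08 / (24.40·17.6) = 19272.3 / 429.44 = 44.88 kPa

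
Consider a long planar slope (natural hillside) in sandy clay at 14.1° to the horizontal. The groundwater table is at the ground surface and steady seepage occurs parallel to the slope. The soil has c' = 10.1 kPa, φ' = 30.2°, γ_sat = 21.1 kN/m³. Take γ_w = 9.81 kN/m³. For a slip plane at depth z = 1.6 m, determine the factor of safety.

FS = 2.51

With seepage parallel to the slope and the water table at the surface, the effective normal stress on the slip plane uses the buoyant unit weight γ' = γ_sat − γ_w while the driving shear stress uses γ_sat:
FS = [c' + γ' z cos²β tanφ'] / [γ_sat z sinβ cosβ]
γ' = 21.1 − 9.81 = 11.29 kN/m³
Numerator = 10.1 + 11.29·1.6·cos²14.1°·tan30.2° = 10.1 + 11.29·1.6·0.9407·0.5820 = 19.990 kPa
Denominator = 21.1·1.6·sin14.1°·cos14.1° = 21.1·1.6·0.2436·0.9699 = 7.977 kPa
FS = 19.990 / 7.977 = 2.506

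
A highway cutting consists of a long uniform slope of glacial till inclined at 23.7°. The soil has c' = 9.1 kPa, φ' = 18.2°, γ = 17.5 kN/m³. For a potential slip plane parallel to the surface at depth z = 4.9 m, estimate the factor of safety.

For an infinite slope with a slip plane parallel to the surface (no pore pressure): FS = [c' + γz cos²β tanφ'] / [γz sinβ cosβ].
γz = 17.5·4.9 = 85.75 kN/m²
Numerator = 9.1 + 85.75·cos²23.7°·tan18.2° = 9.1 + 85.75·0.8384·0.3288 = 32.738 kPa
Denominator = 85.75·sin23.7°·cos23.7° = 85.75·0.4019·0.9157 = 31.560 kPa
FS = 32.738 / 31.560 = 1.037

FS = 1.04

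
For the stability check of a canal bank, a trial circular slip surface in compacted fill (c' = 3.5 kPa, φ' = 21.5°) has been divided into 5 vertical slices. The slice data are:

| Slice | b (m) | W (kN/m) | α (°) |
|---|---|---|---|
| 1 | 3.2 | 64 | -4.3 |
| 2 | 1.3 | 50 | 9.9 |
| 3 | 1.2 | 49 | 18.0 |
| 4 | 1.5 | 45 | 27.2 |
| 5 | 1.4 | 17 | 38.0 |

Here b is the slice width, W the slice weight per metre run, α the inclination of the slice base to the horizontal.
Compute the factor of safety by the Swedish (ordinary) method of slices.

FS = 2.33

Ordinary method of slices: FS = Σ[c'·Δl_i + (W_i cosα_i)·tanφ'] / Σ W_i sinα_i, with Δl_i = b_i / cosα_i.
Slice 1: Δl = 3.2/cos(-4.3°) = 3.209 m; N'_1 = 64·cos(-4.3°) = 63.8; c'Δl = 11.23; W sinα = -4.8
Slice 2: Δl = 1.3/cos9.9° = 1.320 m; N'_2 = 50·cos9.9° = 49.3; c'Δl = 4.62; W sinα = 8.6
Slice 3: Δl = 1.2/cos18.0° = 1.262 m; N'_3 = 49·cos18.0° = 46.6; c'Δl = 4.42; W sinα = 15.1
Slice 4: Δl = 1.5/cos27.2° = 1.686 m; N'_4 = 45·cos27.2° = 40.0; c'Δl = 5.90; W sinα = 20.6
Slice 5: Δl = 1.4/cos38.0° = 1.777 m; N'_5 = 17·cos38.0° = 13.4; c'Δl = 6.22; W sinα = 10.5
Σc'Δl = 32.4 kN/m; ΣN' = 213.1 kN/m; ΣW sinα = 50.0 kN/m
Resisting = 32.4 + 213.1·tan21.5° = 32.4 + 83.9 = 116.3 kN/m
FS = 116.3 / 50.0 = 2.328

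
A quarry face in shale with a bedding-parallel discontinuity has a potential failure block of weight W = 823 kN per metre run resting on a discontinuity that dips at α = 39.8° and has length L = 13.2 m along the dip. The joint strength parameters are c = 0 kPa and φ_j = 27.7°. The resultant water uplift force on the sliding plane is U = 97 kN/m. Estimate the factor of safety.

FS = 0.53

Resolving the block weight along and normal to the plane and applying the Mohr–Coulomb strength on the joint:
N' = W cosα − U = 823·cos39.8° − 97 = 535.3 kN/m
Driving force T = W sinα = 823·sin39.8° = 526.8 kN/m
Resisting force R = c·L + N'·tanφ_j = 0·13.2 + 535.3·tan27.7° = 0.0 + 281.0 = 281.0 kN/m
FS = R / T = 281.0 / 526.8 = 0.533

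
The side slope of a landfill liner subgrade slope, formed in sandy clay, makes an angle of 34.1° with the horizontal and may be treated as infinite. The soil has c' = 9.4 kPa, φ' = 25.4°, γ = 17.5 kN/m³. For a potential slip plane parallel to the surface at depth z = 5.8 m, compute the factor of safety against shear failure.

FS = 0.90

For an infinite slope with a slip plane parallel to the surface (no pore pressure): FS = [c' + γz cos²β tanφ'] / [γz sinβ cosβ].
γz = 17.5·5.8 = 101.50 kN/m²
Numerator = 9.4 + 101.50·cos²34.1°·tan25.4° = 9.4 + 101.50·0.6857·0.4748 = 42.447 kPa
Denominator = 101.50·sin34.1°·cos34.1° = 101.50·0.5606·0.8281 = 47.121 kPa
FS = 42.447 / 47.121 = 0.901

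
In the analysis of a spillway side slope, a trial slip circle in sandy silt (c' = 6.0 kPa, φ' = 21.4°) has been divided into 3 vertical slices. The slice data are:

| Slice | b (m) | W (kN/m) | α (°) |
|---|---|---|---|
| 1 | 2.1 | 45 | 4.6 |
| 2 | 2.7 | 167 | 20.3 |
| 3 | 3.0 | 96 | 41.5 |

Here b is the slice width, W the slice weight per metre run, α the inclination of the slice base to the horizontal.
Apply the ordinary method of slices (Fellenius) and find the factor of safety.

FS = 1.29

Ordinary method of slices: FS = Σ[c'·Δl_i + (W_i cosα_i)·tanφ'] / Σ W_i sinα_i, with Δl_i = b_i / cosα_i.
Slice 1: Δl = 2.1/cos4.6° = 2.107 m; N'_1 = 45·cos4.6° = 44.9; c'Δl = 12.64; W sinα = 3.6
Slice 2: Δl = 2.7/cos20.3° = 2.879 m; N'_2 = 167·cos20.3° = 156.6; c'Δl = 17.27; W sinα = 57.9
Slice 3: Δl = 3.0/cos41.5° = 4.006 m; N'_3 = 96·cos41.5° = 71.9; c'Δl = 24.03; W sinα = 63.6
Σc'Δl = 53.9 kN/m; ΣN' = 273.4 kN/m; ΣW sinα = 125.2 kN/m
Resisting = 53.9 + 273.4·tan21.4° = 53.9 + 107.1 = 161.1 kN/m
FS = 161.1 / 125.2 = 1.287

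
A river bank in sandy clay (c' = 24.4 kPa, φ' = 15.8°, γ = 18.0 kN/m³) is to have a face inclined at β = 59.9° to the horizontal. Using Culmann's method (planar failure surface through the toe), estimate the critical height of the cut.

H_c = 16.01 m

Culmann's analysis gives the critical failure plane at α_cr = (β + φ')/2 = (59.9 + 15.8)/2 = 37.9°, and the critical height
H_c = (4c'/γ) · sinβ cosφ' / [1 − cos(β − φ')]
    = (4·24.4/18.0) · sin59.9°·cos15.8° / [1 − cos(44.1°)]
    = 5.422 · 0.8652·0.9622 / [1 − 0.7181]
    = 5.422 · 0.8325 / 0.2819
    = 16.01 m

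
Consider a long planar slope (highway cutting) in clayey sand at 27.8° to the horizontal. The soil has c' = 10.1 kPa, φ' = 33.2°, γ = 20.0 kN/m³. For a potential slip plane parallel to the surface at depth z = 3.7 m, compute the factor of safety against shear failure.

FS = 1.57

For an infinite slope with a slip plane parallel to the surface (no pore pressure): FS = [c' + γz cos²β tanφ'] / [γz sinβ cosβ].
γz = 20.0·3.7 = 74.00 kN/m²
Numerator = 10.1 + 74.00·cos²27.8°·tan33.2° = 10.1 + 74.00·0.7825·0.6544 = 47.991 kPa
Denominator = 74.00·sin27.8°·cos27.8° = 74.00·0.4664·0.8846 = 30.529 kPa
FS = 47.991 / 30.529 = 1.572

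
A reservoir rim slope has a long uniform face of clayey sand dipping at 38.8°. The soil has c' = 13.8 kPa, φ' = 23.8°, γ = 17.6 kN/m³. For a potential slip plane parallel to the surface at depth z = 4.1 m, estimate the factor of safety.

FS = 0.94

For an infinite slope with a slip plane parallel to the surface (no pore pressure): FS = [c' + γz cos²β tanφ'] / [γz sinβ cosβ].
γz = 17.6·4.1 = 72.16 kN/m²
Numerator = 13.8 + 72.16·cos²38.8°·tan23.8° = 13.8 + 72.16·0.6074·0.4411 = 33.130 kPa
Denominator = 72.16·sin38.8°·cos38.8° = 72.16·0.6266·0.7793 = 35.238 kPa
FS = 33.130 / 35.238 = 0.940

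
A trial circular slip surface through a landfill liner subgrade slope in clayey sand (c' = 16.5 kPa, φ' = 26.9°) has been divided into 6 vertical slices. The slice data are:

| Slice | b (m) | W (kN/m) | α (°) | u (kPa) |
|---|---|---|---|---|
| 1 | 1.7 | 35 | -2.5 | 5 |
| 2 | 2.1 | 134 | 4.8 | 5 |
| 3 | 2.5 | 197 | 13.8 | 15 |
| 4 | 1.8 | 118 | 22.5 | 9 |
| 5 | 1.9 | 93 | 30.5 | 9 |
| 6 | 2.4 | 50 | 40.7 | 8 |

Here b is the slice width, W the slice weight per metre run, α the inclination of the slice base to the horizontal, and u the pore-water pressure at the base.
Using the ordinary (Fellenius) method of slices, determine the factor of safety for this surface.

Ordinary method of slices: FS = Σ[c'·Δl_i + (W_i cosα_i − u_i·Δl_i)·tanφ'] / Σ W_i sinα_i, with Δl_i = b_i / cosα_i.
Slice 1: Δl = 1.7/cos(-2.5°) = 1.702 m; N'_1 = 35·cos(-2.5°) − 5·1.702 = 26.5; c'Δl = 28.08; W sinα = -1.5
Slice 2: Δl = 2.1/cos4.8° = 2.107 m; N'_2 = 134·cos4.8° − 5·2.107 = 123.0; c'Δl = 34.77; W sinα = 11.2
Slice 3: Δl = 2.5/cos13.8° = 2.574 m; N'_3 = 197·cos13.8° − 15·2.574 = 152.7; c'Δl = 42.48; W sinα = 47.0
Slice 4: Δl = 1.8/cos22.5° = 1.948 m; N'_4 = 118·cos22.5° − 9·1.948 = 91.5; c'Δl = 32.15; W sinα = 45.2
Slice 5: Δl = 1.9/cos30.5° = 2.205 m; N'_5 = 93·cos30.5° − 9·2.205 = 60.3; c'Δl = 36.38; W sinα = 47.2
Slice 6: Δl = 2.4/cos40.7° = 3.166 m; N'_6 = 50·cos40.7° − 8·3.166 = 12.6; c'Δl = 52.23; W sinα = 32.6
Σc'Δl = 226.1 kN/m; ΣN' = 466.5 kN/m; ΣW sinα = 181.6 kN/m
Resisting = 226.1 + 466.5·tan26.9° = 226.1 + 236.7 = 462.8 kN/m
FS = 462.8 / 181.6 = 2.548

FS = 2.55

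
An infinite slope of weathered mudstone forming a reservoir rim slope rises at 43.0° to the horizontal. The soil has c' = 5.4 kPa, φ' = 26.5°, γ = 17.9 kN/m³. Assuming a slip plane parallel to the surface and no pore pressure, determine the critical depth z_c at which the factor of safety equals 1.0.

Setting FS = 1.00 in FS = [c' + γz cos²β tanφ'] / [γz sinβ cosβ] and solving for z:
z = c' / [γ cosβ (FS·sinβ − cosβ·tanφ')]
  = 5.4 / [17.9·cos43.0°·(1.00·sin43.0° − cos43.0°·tan26.5°)]
  = 5.4 / [17.9·0.7314·(1.00·0.6820 − 0.7314·0.4986)]
  = 5.4 / 4.1546 = 1.300 m

z_c = 1.30 m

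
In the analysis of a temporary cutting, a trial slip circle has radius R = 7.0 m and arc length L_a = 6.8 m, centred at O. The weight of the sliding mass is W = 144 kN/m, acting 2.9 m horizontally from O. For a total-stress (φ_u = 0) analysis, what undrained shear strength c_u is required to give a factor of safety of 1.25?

c_u = 11.0 kPa

FS = c_u·L_a·R / (W·d), so c_u = FS·W·d / (L_a·R).
c_u = 1.25·144·2.9 / (6.80·7.0) = 522.0 / 47.60 = 10.97 kPa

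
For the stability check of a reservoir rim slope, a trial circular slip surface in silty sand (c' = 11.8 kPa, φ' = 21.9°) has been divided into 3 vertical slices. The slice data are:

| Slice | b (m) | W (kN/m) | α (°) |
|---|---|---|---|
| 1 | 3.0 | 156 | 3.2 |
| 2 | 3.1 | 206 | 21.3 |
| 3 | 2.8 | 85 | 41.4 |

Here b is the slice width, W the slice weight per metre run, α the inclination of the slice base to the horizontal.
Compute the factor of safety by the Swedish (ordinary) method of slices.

Ordinary method of slices: FS = Σ[c'·Δl_i + (W_i cosα_i)·tanφ'] / Σ W_i sinα_i, with Δl_i = b_i / cosα_i.
Slice 1: Δl = 3.0/cos3.2° = 3.005 m; N'_1 = 156·cos3.2° = 155.8; c'Δl = 35.46; W sinα = 8.7
Slice 2: Δl = 3.1/cos21.3° = 3.327 m; N'_2 = 206·cos21.3° = 191.9; c'Δl = 39.26; W sinα = 74.8
Slice 3: Δl = 2.8/cos41.4° = 3.733 m; N'_3 = 85·cos41.4° = 63.8; c'Δl = 44.05; W sinα = 56.2
Σc'Δl = 118.8 kN/m; ΣN' = 411.4 kN/m; ΣW sinα = 139.7 kN/m
Resisting = 118.8 + 411.4·tan21.9° = 118.8 + 165.4 = 284.2 kN/m
FS = 284.2 / 139.7 = 2.033

FS = 2.03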